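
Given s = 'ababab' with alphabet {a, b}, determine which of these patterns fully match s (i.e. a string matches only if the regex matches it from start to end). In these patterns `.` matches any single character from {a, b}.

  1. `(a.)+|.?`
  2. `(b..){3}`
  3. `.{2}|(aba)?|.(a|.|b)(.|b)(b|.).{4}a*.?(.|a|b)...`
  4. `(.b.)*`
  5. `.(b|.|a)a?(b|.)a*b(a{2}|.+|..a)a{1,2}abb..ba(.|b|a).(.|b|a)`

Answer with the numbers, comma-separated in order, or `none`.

1 → match
2 → no match — must start with 'b'
3 → no match
4 → no match
5 → no match

1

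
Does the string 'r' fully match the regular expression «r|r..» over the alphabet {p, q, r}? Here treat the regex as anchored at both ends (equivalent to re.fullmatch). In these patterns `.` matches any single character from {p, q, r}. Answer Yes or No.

Yes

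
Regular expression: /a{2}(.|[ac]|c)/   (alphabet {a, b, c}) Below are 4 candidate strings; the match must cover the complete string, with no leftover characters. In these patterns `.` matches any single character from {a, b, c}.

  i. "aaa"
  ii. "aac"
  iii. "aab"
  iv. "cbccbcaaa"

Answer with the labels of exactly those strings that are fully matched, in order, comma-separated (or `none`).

i, ii, iii

i → match
ii → match
iii → match
iv → no match — must start with "a"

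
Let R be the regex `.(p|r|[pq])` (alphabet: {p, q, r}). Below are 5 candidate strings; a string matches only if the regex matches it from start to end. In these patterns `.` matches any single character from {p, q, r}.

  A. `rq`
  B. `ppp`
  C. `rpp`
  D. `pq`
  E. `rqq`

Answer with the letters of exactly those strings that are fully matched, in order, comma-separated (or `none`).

A, D

A → match
B → no match
C → no match
D → match
E → no match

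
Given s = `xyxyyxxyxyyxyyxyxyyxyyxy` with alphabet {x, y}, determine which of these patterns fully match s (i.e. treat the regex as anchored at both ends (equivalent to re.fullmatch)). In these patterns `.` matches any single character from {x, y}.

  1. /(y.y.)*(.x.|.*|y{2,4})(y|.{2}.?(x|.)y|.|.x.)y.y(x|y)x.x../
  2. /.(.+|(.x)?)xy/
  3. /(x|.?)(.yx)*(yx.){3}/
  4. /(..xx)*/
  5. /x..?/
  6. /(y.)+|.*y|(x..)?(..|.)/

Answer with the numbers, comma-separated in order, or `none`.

1 → no match
2 → match
3 → match
4 → no match
5 → no match
6 → match

2, 3, 6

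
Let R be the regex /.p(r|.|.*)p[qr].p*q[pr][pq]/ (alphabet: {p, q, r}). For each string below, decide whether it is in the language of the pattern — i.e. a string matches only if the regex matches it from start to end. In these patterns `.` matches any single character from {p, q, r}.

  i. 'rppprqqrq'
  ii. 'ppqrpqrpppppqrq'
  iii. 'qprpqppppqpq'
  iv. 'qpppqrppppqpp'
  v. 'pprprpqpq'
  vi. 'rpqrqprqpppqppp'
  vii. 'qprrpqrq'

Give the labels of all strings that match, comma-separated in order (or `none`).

i, ii, iii, iv, v

i → match
ii → match
iii → match
iv → match
v → match
vi → no match
vii → no match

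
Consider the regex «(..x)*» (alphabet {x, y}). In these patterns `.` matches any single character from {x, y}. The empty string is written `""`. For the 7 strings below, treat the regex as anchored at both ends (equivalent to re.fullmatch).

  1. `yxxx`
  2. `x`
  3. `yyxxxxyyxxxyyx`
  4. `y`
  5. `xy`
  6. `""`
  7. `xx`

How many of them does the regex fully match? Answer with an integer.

1 → no match
2 → no match
3 → no match
4 → no match
5 → no match
6 → match
7 → no match
Total matched: 1

1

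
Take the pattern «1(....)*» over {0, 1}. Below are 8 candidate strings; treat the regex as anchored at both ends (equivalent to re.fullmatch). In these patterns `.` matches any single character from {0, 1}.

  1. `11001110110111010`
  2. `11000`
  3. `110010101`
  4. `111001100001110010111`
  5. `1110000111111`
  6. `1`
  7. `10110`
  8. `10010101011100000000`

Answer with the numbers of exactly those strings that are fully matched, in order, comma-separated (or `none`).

1, 2, 3, 4, 5, 6, 7

1 → match
2 → match
3 → match
4 → match
5 → match
6 → match
7 → match
8 → no match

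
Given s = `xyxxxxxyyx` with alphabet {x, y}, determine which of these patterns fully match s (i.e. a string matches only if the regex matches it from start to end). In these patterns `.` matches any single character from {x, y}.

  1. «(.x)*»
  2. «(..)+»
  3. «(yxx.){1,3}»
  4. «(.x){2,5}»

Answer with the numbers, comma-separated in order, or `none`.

2

1 → no match
2 → match
3 → no match — must start with `yxx`
4 → no match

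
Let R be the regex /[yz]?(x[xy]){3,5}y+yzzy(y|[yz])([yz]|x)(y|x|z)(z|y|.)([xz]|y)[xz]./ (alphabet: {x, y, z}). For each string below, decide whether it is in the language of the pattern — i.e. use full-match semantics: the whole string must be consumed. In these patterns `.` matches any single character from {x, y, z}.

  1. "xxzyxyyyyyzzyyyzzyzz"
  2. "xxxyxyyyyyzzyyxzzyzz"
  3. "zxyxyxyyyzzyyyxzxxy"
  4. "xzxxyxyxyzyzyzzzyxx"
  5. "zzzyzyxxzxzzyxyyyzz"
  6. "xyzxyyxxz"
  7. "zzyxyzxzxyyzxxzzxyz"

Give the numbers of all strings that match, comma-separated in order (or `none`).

2, 3

1 → no match
2 → match
3 → match
4 → no match
5 → no match
6 → no match
7 → no match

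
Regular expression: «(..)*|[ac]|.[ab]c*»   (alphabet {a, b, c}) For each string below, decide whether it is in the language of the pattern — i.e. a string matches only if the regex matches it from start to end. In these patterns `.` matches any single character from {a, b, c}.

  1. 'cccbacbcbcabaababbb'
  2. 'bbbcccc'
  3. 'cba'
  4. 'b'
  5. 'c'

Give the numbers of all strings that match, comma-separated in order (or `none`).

1 → no match
2 → no match
3 → no match
4 → no match
5 → match

5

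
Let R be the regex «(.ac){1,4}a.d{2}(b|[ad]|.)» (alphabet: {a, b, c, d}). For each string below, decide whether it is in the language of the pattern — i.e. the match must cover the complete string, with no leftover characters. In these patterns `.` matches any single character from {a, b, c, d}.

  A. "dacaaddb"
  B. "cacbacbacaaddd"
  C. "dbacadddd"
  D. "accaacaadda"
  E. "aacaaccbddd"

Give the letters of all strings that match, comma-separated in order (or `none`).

A, B

A → match
B → match
C → no match
D → no match
E → no match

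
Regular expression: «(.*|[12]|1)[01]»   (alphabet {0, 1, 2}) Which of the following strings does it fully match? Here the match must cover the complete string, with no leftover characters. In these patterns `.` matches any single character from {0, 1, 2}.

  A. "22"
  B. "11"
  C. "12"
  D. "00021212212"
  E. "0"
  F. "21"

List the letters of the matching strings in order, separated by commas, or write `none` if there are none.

B, E, F

A → no match
B → match
C → no match
D → no match
E → match
F → match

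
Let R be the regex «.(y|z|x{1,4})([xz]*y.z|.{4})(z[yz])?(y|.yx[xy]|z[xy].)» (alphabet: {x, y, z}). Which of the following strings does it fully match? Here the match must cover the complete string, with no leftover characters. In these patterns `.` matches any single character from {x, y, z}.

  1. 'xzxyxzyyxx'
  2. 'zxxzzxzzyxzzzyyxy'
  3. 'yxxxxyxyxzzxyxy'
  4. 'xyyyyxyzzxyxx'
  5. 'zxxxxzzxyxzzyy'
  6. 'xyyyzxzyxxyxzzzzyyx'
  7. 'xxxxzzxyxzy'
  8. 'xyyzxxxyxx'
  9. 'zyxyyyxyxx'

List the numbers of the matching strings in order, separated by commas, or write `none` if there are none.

1 → match
2 → match
3 → match
4 → no match
5 → match
6 → no match
7 → match
8 → match
9 → match

1, 2, 3, 5, 7, 8, 9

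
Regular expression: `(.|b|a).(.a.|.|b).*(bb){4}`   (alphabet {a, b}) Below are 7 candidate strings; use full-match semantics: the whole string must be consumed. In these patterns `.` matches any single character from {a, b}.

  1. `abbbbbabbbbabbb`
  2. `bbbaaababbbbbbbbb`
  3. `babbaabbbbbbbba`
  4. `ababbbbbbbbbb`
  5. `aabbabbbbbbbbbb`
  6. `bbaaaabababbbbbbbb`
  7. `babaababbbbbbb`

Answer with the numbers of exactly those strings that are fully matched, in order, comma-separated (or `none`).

1 → no match
2 → match
3 → no match — must end with `bb`
4 → match
5 → match
6 → match
7 → no match

2, 4, 5, 6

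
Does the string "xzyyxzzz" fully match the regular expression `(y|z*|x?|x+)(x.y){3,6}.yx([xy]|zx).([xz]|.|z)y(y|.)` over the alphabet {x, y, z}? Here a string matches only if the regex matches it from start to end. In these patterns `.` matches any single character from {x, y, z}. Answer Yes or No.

No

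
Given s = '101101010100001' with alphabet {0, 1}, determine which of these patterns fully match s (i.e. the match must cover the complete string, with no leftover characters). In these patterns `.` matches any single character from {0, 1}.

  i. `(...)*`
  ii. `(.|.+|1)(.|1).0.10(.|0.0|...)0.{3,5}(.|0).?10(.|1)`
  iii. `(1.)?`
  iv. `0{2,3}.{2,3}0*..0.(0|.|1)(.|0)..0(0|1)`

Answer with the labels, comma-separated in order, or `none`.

i

i → match
ii → no match
iii → no match
iv → no match — must start with '0'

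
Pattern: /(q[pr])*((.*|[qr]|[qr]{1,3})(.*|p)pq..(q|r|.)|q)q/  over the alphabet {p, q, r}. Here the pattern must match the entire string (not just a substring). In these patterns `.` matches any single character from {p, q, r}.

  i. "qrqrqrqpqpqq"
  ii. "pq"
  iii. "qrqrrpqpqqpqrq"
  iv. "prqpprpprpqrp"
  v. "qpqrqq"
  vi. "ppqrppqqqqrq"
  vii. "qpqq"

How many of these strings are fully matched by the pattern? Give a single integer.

i → match
ii → no match
iii → no match
iv → no match — must end with "q"
v → match
vi → no match
vii → match
Total matched: 3

3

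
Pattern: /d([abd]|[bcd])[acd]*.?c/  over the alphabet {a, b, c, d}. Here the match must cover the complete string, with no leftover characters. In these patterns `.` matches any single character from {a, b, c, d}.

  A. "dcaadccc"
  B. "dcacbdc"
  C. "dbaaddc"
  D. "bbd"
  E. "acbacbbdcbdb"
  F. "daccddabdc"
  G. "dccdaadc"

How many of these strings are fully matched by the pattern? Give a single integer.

A → match
B → no match
C → match
D → no match — must start with "d"
E → no match — must start with "d"
F → no match
G → match
Total matched: 3

3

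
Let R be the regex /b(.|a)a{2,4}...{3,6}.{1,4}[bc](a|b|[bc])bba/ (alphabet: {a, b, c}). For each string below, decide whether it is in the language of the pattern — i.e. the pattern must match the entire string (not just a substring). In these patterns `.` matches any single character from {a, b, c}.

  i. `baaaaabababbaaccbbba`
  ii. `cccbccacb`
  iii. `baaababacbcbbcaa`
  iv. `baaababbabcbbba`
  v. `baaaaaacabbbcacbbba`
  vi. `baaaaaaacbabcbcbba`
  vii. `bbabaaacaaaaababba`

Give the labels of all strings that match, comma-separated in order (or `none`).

i → match
ii → no match — must start with `b`
iii → no match — must end with `bba`
iv → match
v → match
vi → match
vii → no match

i, iv, v, vi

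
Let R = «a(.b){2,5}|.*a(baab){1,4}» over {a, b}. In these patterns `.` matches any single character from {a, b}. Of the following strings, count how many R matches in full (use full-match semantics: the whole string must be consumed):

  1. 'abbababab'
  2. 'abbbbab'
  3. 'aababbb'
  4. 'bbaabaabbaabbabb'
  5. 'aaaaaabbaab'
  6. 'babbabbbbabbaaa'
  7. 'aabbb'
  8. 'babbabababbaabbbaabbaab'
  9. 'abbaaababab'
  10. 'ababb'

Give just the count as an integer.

1 → match
2 → match
3 → match
4 → no match
5 → no match
6 → no match
7 → match
8 → no match
9 → no match
10 → no match
Total matched: 4

4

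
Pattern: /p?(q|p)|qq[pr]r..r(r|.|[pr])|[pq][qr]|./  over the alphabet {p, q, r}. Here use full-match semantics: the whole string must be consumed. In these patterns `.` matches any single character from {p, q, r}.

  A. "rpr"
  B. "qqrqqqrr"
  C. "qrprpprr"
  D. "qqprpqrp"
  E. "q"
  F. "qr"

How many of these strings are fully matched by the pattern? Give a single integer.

3

A → no match
B → no match
C → no match
D → match
E → match
F → match
Total matched: 3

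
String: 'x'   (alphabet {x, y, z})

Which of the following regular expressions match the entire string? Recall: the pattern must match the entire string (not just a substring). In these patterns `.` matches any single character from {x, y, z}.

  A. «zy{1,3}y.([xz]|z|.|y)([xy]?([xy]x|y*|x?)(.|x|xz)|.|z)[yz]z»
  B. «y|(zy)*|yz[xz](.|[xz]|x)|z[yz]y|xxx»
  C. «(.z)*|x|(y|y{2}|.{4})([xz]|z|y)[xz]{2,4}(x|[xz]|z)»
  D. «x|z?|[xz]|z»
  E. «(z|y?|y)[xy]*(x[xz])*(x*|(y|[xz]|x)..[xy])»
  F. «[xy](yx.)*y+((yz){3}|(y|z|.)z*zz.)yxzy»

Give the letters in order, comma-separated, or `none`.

C, D, E

A → no match — must start with 'zy'
B → no match
C → match
D → match
E → match
F → no match — must end with 'yxzy'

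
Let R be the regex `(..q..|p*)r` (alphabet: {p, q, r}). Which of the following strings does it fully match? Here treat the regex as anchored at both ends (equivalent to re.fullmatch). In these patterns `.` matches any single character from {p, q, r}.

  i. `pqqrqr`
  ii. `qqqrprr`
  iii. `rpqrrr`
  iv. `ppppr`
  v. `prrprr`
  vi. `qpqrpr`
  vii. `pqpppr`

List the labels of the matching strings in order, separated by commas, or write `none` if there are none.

i. `pqqrqr` → match
ii. `qqqrprr` → no match
iii. `rpqrrr` → match
iv. `ppppr` → match
v. `prrprr` → no match
vi. `qpqrpr` → match
vii. `pqpppr` → no match

i, iii, iv, vi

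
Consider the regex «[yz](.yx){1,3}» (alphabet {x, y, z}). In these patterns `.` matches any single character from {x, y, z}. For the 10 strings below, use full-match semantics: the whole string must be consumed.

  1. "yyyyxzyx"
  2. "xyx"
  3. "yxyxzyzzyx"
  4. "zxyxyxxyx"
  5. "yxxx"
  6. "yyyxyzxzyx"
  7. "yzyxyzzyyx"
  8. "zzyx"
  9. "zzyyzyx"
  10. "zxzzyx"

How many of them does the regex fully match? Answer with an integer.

1 → no match
2 → no match
3 → no match
4 → no match
5 → no match — must end with "yx"
6 → no match
7 → no match
8 → match
9 → no match
10 → no match
Total matched: 1

1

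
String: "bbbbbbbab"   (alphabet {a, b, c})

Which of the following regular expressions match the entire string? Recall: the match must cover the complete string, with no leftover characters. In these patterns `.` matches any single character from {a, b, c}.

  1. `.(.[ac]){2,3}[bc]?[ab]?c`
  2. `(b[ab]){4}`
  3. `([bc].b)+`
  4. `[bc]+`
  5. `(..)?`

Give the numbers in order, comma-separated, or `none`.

1 → no match — must end with "c"
2 → no match
3 → match
4 → no match
5 → no match

3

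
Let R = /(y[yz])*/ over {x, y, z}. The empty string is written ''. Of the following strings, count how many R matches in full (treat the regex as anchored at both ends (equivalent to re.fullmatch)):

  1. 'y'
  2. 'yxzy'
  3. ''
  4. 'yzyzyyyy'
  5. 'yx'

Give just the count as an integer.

1 → no match
2 → no match
3 → match
4 → match
5 → no match
Total matched: 2

2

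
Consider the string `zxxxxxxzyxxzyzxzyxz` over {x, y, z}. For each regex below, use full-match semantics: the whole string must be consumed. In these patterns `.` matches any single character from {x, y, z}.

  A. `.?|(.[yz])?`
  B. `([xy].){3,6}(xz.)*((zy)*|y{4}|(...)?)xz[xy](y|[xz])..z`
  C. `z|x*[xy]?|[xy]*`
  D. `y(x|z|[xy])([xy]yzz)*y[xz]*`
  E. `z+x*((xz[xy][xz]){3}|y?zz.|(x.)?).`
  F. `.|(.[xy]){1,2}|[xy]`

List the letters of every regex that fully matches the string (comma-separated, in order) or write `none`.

E

A → no match
B → no match
C → no match
D → no match — must start with `y`
E → match
F → no match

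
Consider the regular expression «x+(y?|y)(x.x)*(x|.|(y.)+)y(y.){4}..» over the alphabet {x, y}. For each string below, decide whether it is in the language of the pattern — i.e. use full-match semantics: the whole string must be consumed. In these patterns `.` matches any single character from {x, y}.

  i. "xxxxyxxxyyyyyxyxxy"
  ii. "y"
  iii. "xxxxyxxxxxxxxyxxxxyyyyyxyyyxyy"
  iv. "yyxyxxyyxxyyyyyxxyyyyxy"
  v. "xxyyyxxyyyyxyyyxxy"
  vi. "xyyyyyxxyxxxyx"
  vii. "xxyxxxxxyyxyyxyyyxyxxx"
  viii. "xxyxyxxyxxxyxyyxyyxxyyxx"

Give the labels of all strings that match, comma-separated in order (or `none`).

iii

i → no match
ii → no match — must start with "x"
iii → match
iv → no match — must start with "x"
v → no match
vi → no match
vii → no match
viii → no match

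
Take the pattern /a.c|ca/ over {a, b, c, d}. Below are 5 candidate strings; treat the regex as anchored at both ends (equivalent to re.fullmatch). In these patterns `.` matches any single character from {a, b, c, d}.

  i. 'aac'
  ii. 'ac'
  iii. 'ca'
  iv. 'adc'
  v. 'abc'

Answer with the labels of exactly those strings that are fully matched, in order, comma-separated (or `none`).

i. 'aac' → match
ii. 'ac' → no match
iii. 'ca' → match
iv. 'adc' → match
v. 'abc' → match

i, iii, iv, v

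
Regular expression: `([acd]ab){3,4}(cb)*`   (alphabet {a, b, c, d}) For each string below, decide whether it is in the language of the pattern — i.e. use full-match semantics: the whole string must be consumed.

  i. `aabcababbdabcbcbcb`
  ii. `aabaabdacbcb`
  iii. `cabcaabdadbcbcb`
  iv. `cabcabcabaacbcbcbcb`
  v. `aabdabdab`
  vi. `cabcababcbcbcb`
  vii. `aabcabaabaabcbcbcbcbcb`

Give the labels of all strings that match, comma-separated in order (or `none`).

v, vii

i → no match
ii. `aabaabdacbcb` → no match
iii → no match
iv → no match
v. `aabdabdab` → match
vi → no match
vii → match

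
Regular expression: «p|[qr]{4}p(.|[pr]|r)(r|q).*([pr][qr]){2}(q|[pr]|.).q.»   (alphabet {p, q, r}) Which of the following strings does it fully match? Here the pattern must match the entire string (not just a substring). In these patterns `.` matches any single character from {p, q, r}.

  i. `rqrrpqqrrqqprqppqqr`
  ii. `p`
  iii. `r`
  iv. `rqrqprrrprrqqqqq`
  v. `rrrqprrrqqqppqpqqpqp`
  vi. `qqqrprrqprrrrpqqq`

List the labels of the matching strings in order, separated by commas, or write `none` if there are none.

i → no match
ii → match
iii → no match
iv → match
v → match
vi → match

ii, iv, v, vi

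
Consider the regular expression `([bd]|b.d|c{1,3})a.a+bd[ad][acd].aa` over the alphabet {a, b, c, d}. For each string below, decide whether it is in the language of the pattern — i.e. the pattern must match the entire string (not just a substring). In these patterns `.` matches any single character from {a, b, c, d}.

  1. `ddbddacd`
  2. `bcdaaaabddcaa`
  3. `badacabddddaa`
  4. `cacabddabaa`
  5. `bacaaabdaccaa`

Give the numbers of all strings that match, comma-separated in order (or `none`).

3, 4, 5

1 → no match — must end with `aa`
2 → no match
3 → match
4 → match
5 → match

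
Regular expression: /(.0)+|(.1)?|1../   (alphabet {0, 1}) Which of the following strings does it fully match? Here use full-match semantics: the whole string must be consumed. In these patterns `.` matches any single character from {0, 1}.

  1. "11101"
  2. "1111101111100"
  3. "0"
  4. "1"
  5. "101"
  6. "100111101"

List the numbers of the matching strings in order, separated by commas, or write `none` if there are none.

5

1 → no match
2 → no match
3 → no match
4 → no match
5 → match
6 → no match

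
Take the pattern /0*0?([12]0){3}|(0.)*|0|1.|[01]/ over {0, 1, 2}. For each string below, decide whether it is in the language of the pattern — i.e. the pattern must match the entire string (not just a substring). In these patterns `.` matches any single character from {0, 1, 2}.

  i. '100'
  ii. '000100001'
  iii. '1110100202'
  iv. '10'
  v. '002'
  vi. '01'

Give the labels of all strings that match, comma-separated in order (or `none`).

iv, vi

i → no match
ii → no match
iii → no match
iv → match
v → no match
vi → match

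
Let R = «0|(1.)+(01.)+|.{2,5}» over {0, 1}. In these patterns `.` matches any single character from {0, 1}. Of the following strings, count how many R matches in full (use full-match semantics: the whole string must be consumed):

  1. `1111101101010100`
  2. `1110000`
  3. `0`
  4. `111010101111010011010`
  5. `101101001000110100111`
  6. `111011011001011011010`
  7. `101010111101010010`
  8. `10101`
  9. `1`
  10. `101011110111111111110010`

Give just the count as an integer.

1 → no match
2 → no match
3 → match
4 → match
5 → no match
6 → no match
7 → no match
8 → match
9 → no match
10 → no match
Total matched: 3

3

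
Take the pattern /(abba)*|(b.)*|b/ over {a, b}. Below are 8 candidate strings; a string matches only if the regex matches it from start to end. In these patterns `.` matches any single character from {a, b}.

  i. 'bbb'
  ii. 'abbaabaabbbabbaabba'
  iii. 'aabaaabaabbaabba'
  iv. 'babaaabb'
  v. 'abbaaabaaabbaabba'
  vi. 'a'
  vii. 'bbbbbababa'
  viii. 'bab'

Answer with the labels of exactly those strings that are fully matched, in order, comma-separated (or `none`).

i → no match
ii → no match
iii → no match
iv → no match
v → no match
vi → no match
vii → match
viii → no match

vii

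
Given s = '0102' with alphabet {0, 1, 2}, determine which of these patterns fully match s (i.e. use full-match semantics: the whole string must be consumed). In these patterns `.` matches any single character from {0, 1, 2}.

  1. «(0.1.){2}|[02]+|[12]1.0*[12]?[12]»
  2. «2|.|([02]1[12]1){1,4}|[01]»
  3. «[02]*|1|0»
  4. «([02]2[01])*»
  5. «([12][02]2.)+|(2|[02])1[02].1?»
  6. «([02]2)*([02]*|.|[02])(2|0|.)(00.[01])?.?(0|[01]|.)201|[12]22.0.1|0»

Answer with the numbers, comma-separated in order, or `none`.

5

1 → no match
2 → no match
3 → no match
4 → no match
5 → match
6 → no match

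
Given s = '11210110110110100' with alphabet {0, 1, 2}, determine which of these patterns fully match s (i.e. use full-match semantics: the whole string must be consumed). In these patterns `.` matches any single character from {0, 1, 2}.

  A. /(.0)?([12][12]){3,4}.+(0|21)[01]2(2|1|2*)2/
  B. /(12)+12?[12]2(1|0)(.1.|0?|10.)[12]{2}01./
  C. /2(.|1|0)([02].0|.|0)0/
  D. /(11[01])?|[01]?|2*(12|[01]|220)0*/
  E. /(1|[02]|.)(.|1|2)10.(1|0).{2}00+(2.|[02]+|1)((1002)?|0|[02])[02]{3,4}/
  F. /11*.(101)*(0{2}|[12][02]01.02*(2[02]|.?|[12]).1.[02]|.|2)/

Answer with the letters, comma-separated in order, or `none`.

F

A → no match — must end with '2'
B → no match — must start with '12'
C → no match — must start with '2'
D → no match
E → no match
F → match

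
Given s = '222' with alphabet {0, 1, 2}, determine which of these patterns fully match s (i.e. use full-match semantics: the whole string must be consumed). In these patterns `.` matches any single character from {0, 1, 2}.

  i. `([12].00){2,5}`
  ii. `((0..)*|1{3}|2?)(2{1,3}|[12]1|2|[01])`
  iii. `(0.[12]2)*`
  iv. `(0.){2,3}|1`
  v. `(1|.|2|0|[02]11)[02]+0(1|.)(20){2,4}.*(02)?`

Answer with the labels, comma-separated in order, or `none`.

ii

i → no match — must end with '00'
ii → match
iii → no match
iv → no match
v → no match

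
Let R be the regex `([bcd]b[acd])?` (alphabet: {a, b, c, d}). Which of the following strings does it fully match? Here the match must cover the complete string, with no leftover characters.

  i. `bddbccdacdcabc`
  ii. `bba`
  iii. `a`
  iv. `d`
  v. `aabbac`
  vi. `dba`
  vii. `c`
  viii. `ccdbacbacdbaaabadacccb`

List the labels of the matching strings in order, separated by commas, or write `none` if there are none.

ii, vi

i → no match
ii → match
iii → no match
iv → no match
v → no match
vi → match
vii → no match
viii → no match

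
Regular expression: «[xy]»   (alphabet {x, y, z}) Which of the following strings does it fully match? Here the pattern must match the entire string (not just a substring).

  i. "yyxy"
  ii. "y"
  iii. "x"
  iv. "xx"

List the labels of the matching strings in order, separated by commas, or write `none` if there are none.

i → no match
ii → match
iii → match
iv → no match

ii, iii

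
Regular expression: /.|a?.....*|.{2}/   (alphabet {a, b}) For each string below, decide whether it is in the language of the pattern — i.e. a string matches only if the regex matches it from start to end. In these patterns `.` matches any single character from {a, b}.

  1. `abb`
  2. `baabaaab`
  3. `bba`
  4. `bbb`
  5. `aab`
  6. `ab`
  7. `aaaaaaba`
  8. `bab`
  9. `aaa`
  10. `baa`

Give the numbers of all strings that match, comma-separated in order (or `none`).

2, 6, 7

1 → no match
2 → match
3 → no match
4 → no match
5 → no match
6 → match
7 → match
8 → no match
9 → no match
10 → no match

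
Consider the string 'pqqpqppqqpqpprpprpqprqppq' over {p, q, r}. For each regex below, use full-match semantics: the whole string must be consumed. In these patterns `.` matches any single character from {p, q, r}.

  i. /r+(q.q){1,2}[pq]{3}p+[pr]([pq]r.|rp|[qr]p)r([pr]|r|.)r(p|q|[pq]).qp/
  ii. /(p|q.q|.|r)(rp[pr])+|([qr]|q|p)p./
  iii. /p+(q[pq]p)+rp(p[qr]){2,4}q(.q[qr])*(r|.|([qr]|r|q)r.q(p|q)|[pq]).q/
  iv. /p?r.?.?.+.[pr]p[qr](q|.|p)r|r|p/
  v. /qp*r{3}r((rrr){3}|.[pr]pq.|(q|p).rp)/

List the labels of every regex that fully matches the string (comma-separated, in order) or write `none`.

iii

i → no match — must start with 'r'
ii → no match
iii → match
iv → no match
v → no match — must start with 'q'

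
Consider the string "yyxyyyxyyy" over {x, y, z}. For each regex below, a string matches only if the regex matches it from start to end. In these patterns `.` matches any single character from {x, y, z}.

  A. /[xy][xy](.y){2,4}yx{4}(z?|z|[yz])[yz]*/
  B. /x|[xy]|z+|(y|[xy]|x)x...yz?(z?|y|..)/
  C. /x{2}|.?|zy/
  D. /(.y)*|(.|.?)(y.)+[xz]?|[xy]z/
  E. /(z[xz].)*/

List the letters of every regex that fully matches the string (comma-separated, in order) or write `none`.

A → no match
B → no match
C → no match
D → match
E → no match

D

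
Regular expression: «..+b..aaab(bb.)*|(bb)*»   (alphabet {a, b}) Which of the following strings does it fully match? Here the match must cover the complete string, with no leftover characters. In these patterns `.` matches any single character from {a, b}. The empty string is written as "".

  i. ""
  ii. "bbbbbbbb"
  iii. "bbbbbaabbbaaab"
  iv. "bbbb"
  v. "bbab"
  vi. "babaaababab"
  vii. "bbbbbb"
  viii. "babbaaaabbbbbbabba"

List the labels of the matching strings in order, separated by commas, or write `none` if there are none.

i → match
ii → match
iii → match
iv → match
v → no match
vi → no match
vii → match
viii → match

i, ii, iii, iv, vii, viii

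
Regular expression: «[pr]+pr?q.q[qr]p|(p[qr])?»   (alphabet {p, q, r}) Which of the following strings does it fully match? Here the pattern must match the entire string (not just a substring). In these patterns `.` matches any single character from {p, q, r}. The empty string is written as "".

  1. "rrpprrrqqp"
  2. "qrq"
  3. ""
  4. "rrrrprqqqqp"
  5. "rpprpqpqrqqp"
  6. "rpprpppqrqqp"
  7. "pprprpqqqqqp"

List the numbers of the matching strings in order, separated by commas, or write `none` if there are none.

3, 4, 6

1 → no match
2 → no match
3 → match
4 → match
5 → no match
6 → match
7 → no match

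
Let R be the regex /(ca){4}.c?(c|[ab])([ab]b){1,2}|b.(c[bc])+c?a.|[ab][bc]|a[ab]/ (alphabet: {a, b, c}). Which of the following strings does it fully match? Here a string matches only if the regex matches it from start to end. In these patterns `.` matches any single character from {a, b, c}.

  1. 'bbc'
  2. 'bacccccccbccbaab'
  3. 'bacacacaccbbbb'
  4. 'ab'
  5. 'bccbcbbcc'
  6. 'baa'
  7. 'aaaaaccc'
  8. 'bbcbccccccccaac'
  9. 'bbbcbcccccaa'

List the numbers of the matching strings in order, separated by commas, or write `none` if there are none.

1 → no match
2 → no match
3 → no match
4 → match
5 → no match
6 → no match
7 → no match
8 → no match
9 → no match

4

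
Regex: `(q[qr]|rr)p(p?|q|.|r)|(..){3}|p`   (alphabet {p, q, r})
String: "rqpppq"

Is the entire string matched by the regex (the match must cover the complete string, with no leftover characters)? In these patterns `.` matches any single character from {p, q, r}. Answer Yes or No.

Yes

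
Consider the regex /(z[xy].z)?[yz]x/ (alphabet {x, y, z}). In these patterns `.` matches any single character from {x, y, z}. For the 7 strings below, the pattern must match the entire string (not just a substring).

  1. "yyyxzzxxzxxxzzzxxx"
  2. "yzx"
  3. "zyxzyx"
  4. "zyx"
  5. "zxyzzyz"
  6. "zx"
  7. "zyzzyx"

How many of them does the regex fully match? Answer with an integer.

1 → no match
2 → no match
3 → match
4 → no match
5 → no match — must end with "x"
6 → match
7 → match
Total matched: 3

3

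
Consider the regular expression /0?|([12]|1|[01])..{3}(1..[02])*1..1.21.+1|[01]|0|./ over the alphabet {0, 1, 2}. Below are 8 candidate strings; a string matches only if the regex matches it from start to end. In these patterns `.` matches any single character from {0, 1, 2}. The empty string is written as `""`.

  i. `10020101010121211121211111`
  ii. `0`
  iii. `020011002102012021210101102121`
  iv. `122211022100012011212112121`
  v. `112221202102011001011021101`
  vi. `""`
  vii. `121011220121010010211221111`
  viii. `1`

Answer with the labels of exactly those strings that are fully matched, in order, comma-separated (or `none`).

i → match
ii → match
iii → match
iv → match
v → match
vi → match
vii → match
viii → match

i, ii, iii, iv, v, vi, vii, viii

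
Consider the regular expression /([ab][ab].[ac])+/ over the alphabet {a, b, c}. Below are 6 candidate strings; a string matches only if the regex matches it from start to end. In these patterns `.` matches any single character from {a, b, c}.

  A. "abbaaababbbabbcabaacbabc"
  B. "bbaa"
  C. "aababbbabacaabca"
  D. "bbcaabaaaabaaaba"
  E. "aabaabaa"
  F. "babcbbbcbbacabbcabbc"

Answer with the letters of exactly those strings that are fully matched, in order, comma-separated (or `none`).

A → match
B. "bbaa" → match
C → match
D → match
E. "aabaabaa" → match
F → match

A, B, C, D, E, F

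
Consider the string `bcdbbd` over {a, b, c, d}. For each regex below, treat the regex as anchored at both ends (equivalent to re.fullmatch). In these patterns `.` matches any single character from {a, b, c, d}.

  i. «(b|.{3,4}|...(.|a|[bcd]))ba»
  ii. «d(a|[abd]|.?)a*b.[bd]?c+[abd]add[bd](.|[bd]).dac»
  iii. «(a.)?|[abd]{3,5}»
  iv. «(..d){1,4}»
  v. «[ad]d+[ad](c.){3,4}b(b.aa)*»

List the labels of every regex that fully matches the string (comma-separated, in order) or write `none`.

iv

i → no match — must end with `ba`
ii → no match — must start with `d`
iii → no match
iv → match
v → no match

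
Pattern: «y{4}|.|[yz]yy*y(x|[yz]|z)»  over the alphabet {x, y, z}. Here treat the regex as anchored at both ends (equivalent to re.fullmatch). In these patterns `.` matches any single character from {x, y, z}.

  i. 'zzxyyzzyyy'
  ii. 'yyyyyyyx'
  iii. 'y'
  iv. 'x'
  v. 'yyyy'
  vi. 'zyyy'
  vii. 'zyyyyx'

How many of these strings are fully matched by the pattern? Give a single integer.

6

i → no match
ii → match
iii → match
iv → match
v → match
vi → match
vii → match
Total matched: 6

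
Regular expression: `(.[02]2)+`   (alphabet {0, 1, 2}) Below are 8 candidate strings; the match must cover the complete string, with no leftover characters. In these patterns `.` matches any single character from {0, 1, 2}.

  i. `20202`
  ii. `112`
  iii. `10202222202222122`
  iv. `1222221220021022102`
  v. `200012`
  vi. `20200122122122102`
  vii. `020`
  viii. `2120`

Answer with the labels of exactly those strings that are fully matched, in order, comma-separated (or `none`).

none

i → no match
ii → no match
iii → no match
iv → no match
v → no match
vi → no match
vii → no match — must end with `2`
viii → no match — must end with `2`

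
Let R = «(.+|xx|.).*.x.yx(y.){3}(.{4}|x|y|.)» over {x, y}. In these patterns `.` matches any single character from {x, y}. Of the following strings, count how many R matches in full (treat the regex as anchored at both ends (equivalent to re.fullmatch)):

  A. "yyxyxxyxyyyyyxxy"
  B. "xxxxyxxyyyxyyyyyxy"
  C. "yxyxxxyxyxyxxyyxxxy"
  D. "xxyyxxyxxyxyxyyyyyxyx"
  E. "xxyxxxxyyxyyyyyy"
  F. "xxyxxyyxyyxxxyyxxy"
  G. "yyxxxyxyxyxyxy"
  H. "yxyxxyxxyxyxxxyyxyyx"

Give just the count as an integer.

A → no match
B → no match
C → no match
D → match
E → no match
F → no match
G → match
H → no match
Total matched: 2

2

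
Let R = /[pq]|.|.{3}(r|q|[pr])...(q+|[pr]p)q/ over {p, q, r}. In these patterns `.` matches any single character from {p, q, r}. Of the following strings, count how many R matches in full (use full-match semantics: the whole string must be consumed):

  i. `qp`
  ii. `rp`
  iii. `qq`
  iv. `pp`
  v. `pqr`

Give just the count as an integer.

i → no match
ii → no match
iii → no match
iv → no match
v → no match
Total matched: 0

0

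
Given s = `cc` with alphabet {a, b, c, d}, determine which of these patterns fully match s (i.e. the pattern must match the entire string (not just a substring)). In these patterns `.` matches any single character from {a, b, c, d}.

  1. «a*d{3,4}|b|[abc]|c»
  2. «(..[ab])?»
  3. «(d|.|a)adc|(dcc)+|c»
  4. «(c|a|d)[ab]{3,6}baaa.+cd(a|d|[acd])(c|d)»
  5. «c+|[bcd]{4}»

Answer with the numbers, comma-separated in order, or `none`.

1 → no match
2 → no match
3 → no match
4 → no match
5 → match

5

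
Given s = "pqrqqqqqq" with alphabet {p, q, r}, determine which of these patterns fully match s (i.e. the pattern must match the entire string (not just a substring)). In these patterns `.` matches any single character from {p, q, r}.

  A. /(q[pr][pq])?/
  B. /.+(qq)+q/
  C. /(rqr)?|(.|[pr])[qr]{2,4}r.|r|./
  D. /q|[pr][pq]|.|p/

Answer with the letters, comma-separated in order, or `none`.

A → no match
B → match
C → no match
D → no match

B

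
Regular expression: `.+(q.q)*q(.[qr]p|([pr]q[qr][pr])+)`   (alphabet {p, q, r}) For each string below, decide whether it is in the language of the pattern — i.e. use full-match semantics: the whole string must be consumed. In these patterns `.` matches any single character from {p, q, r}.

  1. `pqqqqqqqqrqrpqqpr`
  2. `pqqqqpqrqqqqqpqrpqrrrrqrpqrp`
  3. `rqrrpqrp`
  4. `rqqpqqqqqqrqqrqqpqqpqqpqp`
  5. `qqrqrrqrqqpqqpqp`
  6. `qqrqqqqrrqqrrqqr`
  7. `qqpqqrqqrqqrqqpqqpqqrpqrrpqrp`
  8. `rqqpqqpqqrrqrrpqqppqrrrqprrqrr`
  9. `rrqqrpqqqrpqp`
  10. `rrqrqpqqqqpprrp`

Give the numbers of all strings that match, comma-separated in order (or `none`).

4, 5, 7

1 → no match
2 → no match
3 → no match
4 → match
5 → match
6 → no match
7 → match
8 → no match
9 → no match
10 → no match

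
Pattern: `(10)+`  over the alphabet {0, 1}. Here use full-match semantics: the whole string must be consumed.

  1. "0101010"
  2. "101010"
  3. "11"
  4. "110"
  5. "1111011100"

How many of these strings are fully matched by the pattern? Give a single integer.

1 → no match — must start with "10"
2 → match
3 → no match — must start with "10"
4 → no match — must start with "10"
5 → no match — must start with "10"
Total matched: 1

1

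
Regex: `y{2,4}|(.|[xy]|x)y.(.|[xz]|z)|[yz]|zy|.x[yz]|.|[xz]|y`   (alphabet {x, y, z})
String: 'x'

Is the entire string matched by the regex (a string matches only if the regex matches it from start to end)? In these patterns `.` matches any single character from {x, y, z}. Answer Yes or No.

Yes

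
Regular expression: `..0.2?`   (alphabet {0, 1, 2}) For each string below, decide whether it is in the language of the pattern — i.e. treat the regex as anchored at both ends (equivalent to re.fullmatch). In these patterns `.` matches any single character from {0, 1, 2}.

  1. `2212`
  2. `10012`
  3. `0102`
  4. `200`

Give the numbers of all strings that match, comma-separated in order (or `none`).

1 → no match
2 → match
3 → match
4 → no match

2, 3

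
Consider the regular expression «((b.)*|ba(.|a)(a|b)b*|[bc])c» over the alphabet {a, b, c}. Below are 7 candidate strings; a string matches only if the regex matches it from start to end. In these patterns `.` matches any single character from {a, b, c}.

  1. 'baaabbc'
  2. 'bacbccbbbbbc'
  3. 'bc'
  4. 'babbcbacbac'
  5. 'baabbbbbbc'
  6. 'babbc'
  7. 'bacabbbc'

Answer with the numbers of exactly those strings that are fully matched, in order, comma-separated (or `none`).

1 → match
2 → no match
3 → match
4 → no match
5 → match
6 → match
7 → match

1, 3, 5, 6, 7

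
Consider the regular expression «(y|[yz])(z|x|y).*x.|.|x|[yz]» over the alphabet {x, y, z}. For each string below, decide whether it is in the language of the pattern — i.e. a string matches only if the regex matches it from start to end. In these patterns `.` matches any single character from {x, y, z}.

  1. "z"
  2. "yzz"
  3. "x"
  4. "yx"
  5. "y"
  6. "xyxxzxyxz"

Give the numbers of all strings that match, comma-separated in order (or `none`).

1 → match
2 → no match
3 → match
4 → no match
5 → match
6 → no match

1, 3, 5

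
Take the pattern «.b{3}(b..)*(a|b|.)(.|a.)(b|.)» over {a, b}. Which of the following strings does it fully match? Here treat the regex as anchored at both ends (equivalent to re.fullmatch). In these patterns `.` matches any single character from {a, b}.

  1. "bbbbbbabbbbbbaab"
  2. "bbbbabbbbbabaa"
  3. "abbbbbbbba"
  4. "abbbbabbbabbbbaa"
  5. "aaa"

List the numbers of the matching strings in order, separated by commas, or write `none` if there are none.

1, 3, 4

1 → match
2 → no match
3. "abbbbbbbba" → match
4 → match
5. "aaa" → no match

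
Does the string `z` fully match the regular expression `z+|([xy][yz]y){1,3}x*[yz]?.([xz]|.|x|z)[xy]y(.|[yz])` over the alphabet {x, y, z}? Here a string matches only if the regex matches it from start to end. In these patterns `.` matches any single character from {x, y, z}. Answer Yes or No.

Yes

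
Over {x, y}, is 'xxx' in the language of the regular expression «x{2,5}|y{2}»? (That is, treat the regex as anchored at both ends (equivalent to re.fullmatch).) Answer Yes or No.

Yes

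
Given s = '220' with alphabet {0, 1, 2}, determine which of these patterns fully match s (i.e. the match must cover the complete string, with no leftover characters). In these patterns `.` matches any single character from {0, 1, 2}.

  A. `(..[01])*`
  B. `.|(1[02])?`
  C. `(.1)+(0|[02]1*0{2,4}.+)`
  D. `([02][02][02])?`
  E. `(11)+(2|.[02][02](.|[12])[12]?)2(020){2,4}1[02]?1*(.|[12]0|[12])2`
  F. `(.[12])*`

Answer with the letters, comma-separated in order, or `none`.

A → match
B → no match
C → no match
D → match
E → no match — must start with '11'
F → no match

A, D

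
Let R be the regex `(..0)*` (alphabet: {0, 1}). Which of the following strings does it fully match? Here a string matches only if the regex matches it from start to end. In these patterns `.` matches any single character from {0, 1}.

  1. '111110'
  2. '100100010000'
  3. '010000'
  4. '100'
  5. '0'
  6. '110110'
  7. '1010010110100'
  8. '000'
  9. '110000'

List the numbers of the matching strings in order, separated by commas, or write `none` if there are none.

2, 3, 4, 6, 8, 9

1. '111110' → no match
2. '100100010000' → match
3. '010000' → match
4. '100' → match
5. '0' → no match
6. '110110' → match
7 → no match
8. '000' → match
9. '110000' → match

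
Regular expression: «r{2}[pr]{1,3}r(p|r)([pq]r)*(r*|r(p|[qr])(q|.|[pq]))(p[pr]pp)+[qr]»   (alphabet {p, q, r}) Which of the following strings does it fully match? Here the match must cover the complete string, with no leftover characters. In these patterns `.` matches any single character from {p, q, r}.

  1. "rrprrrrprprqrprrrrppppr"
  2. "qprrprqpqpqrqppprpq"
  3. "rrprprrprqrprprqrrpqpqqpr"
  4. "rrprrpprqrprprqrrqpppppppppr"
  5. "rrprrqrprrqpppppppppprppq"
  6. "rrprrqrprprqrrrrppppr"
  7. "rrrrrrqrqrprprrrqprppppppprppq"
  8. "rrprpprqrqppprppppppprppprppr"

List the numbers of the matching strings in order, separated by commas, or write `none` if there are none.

1, 4, 5, 6, 7

1 → match
2 → no match — must start with "r"
3 → no match
4 → match
5 → match
6 → match
7 → match
8 → no match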